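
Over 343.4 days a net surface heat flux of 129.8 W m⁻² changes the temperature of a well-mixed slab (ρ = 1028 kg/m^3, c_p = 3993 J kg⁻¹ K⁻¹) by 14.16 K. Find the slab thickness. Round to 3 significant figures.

66.3 m

Heat input Q = F Δt = 129.8 × 2.97×10^7 s = 3.85×10^9 J/m².
Required areal heat capacity C = Q / ΔT = 2.72×10^8 J/(m²·K).
Depth D = C / (ρ c_p) = 2.72×10^8 / (1028 × 3993) = 66.3 m.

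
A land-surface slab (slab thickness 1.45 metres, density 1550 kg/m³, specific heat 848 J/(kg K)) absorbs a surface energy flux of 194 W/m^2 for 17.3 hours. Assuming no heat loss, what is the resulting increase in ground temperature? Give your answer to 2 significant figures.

6.3 K

Areal heat capacity C = ρ c_p D = 1550 × 848 × 1.45 = 1.91×10^6 J/(m^2 K).
Net heat input Q = F Δt = 194 × (17.3 hours × 3600 s/hour) = 1.21×10^7 J/m².
ΔT = Q / C = 1.21×10^7 / 1.91×10^6 = 6.34 K.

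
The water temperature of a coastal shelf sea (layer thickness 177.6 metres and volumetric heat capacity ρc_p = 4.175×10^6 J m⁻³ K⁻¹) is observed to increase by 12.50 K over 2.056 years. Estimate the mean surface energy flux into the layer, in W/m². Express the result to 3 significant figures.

143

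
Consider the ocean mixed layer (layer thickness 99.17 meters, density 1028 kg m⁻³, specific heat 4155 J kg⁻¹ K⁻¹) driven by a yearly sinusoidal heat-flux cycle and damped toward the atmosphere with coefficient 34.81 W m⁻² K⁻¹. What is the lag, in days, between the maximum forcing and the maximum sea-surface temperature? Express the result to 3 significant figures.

68.5 days

Areal heat capacity C = ρ c_p D = 1028 × 4155 × 99.17 = 4.24×10^8 J/(m^2 K).
ω = 2π / 3.15×10^7 s = 1.99×10^-7 s⁻¹.
Phase lag φ = arctan(Cω/λ) = arctan(84.4/34.81) = 1.18 rad.
Time lag = φ / ω = 1.18 / 1.99×10^-7 = 5.92×10^6 s = 68.5 days.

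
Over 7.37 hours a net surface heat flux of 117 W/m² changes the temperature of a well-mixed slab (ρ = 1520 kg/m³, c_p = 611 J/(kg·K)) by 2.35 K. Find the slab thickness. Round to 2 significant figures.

Heat input Q = F Δt = 117 × 26500 s = 3.10×10^6 J/m².
Required areal heat capacity C = Q / ΔT = 1.32×10^6 J/(m²·K).
Depth D = C / (ρ c_p) = 1.32×10^6 / (1520 × 611) = 1.42 m.

1.4 m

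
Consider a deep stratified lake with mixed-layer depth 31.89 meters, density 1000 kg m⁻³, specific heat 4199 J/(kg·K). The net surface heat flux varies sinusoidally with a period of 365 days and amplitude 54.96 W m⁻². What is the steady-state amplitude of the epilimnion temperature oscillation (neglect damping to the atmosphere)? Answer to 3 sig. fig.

2.06 K

Areal heat capacity C = ρ c_p D = 1000 × 4199 × 31.89 = 1.34×10^8 J/(m^2 K).
Angular frequency ω = 2π / T = 2π / 3.15×10^7 s = 1.99×10^-7 s⁻¹.
Cω = 1.34×10^8 × 1.99×10^-7 = 26.7 W/(m²·K).
Amplitude A = F₀ / (Cω) = 54.96 / 26.7 = 2.06 K.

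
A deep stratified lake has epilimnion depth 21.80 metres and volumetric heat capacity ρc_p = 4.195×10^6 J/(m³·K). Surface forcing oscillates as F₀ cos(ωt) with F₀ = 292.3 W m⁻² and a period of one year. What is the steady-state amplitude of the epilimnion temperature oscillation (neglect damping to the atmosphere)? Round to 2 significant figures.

16 K

Areal heat capacity C = ρc_p × D = 4.195×10^6 × 21.80 = 9.15×10^7 J/(m²·K).
Angular frequency ω = 2π / T = 2π / 3.15×10^7 s = 1.99×10^-7 s⁻¹.
Cω = 9.15×10^7 × 1.99×10^-7 = 18.2 W/(m²·K).
Amplitude A = F₀ / (Cω) = 292.3 / 18.2 = 16.0 K.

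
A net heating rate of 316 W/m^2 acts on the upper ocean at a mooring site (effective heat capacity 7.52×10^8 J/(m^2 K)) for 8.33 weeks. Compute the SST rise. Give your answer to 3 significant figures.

Areal heat capacity C = 7.52×10^8 J/(m^2 K) (given).
Net heat input Q = F Δt = 316 × (8.33 weeks × 6.048×10^5 s/week) = 1.59×10^9 J/m².
ΔT = Q / C = 1.59×10^9 / 7.52×10^8 = 2.12 K.

2.12 K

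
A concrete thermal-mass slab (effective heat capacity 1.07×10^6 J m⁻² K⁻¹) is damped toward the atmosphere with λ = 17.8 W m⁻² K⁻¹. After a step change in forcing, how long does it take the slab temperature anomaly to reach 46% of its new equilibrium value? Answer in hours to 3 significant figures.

10.3 hours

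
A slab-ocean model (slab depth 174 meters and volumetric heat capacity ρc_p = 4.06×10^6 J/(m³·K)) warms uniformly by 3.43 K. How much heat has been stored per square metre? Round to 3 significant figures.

Areal heat capacity C = ρc_p × D = 4.06×10^6 × 174 = 7.06×10^8 J/(m^2 K).
ΔQ = C ΔT = 7.06×10^8 × 3.43 = 2.42×10^9 J/m².

2.42×10^9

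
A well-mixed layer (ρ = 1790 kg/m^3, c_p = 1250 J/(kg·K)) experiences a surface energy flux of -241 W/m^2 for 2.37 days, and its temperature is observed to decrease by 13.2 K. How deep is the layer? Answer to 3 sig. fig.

Heat input Q = F Δt = -241 × 2.05×10^5 s = -4.93×10^7 J/m².
Required areal heat capacity C = Q / ΔT = 3.74×10^6 J/(m²·K).
Depth D = C / (ρ c_p) = 3.74×10^6 / (1790 × 1250) = 1.67 m.

1.67 m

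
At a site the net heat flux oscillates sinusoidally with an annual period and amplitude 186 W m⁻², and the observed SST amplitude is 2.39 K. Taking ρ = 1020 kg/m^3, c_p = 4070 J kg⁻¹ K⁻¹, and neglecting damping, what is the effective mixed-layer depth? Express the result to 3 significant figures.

ω = 2π / 3.15×10^7 s = 1.99×10^-7 s⁻¹.
Required C = F₀ / (A ω) = 186 / (2.39 × 1.99×10^-7) = 3.91×10^8 J/(m²·K).
D = C / (ρ c_p) = 3.91×10^8 / (1020 × 4070) = 94.1 m.

94.1 m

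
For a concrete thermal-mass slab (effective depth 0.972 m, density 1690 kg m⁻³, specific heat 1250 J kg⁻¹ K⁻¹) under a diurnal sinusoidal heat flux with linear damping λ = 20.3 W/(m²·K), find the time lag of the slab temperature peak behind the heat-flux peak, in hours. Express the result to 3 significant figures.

5.48 hours

Areal heat capacity C = ρ c_p D = 1690 × 1250 × 0.972 = 2.05×10^6 J/(m^2 K).
ω = 2π / 86400 s = 7.27×10^-5 s⁻¹.
Phase lag φ = arctan(Cω/λ) = arctan(149/20.3) = 1.44 rad.
Time lag = φ / ω = 1.44 / 7.27×10^-5 = 19700 s = 5.48 hours.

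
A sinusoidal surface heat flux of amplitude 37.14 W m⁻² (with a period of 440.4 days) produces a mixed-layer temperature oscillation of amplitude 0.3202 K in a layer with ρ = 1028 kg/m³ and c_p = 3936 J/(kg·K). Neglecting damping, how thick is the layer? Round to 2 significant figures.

ω = 2π / 3.81×10^7 s = 1.65×10^-7 s⁻¹.
Required C = F₀ / (A ω) = 37.14 / (0.3202 × 1.65×10^-7) = 7.02×10^8 J/(m²·K).
D = C / (ρ c_p) = 7.02×10^8 / (1028 × 3936) = 174 m.

170 m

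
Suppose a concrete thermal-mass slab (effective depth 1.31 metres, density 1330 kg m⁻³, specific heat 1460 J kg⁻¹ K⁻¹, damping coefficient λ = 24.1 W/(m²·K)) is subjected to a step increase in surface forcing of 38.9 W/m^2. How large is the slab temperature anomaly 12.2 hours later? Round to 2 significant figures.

0.55 K

Areal heat capacity C = ρ c_p D = 1330 × 1460 × 1.31 = 2.54×10^6 J/(m²·K).
τ = C / λ = 2.54×10^6 / 24.1 = 1.06×10^5 s.
Equilibrium anomaly ΔT_eq = F / λ = 38.9 / 24.1 = 1.61 K.
t = 12.2 hours = 43900 s, so t/τ = 0.416.
ΔT(t) = ΔT_eq (1 − e^(−t/τ)) = 1.61 × (1 − e^−0.416) = 0.549 K.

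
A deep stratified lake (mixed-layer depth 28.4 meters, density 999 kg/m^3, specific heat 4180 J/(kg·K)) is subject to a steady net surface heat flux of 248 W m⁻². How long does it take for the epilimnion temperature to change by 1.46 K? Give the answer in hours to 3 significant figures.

194 hours

Areal heat capacity C = ρ c_p D = 999 × 4180 × 28.4 = 1.19×10^8 J/(m²·K).
Time required: Δt = C ΔT / F = 1.19×10^8 × 1.46 / 248 = 6.98×10^5 s.
In hours: 6.98×10^5 s / (3600 s/hour) = 194 hours.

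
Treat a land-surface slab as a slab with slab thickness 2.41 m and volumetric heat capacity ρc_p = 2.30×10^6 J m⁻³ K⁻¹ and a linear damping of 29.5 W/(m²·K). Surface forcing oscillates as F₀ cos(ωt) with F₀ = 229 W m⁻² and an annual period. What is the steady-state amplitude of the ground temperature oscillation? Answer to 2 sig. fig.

Areal heat capacity C = ρc_p × D = 2.30×10^6 × 2.41 = 5.54×10^6 J m⁻² K⁻¹.
Angular frequency ω = 2π / T = 2π / 3.15×10^7 s = 1.99×10^-7 s⁻¹.
√((Cω)² + λ²) = √((1.10)² + 29.5²) = 29.5 W/(m²·K).
Amplitude A = F₀ / √((Cω)²+λ²) = 229 / 29.5 = 7.76 K.

7.8 K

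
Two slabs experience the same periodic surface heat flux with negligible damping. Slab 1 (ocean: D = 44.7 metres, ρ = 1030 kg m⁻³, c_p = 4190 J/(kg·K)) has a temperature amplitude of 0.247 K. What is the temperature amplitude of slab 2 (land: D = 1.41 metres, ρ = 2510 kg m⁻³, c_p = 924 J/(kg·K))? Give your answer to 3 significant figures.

14.6 K

C_ocean = 1.93×10^8 J/(m²·K); C_land = 3.27×10^6 J/(m²·K).
A ∝ 1/C ⇒ A_land = A_ocean × C_ocean/C_land = 0.247 × 59.0 = 14.6 K.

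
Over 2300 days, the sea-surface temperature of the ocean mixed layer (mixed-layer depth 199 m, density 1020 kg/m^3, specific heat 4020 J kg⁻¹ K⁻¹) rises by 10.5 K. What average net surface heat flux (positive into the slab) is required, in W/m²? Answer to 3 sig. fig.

Areal heat capacity C = ρ c_p D = 1020 × 4020 × 199 = 8.16×10^8 J/(m²·K).
Required heat per unit area: Q = C ΔT = 8.16×10^8 × 10.5 = 8.57×10^9 J/m².
Flux F = Q / Δt = 8.57×10^9 / 1.99×10^8 s = 43.1 W/m².

43.1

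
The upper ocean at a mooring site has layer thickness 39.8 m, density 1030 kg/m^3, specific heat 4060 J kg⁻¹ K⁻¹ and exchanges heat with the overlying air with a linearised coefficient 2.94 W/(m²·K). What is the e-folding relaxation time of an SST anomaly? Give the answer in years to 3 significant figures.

Areal heat capacity C = ρ c_p D = 1030 × 4060 × 39.8 = 1.66×10^8 J m⁻² K⁻¹.
Relaxation time τ = C / λ = 1.66×10^8 / 2.94 = 5.66×10^7 s.
In years: 5.66×10^7 s / (3.156×10^7 s/year) = 1.79 years.

1.79 years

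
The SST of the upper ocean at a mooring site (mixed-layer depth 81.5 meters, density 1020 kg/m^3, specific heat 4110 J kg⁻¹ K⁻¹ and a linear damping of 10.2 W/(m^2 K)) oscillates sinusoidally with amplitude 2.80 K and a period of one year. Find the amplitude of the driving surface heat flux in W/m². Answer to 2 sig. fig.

190

Areal heat capacity C = ρ c_p D = 1020 × 4110 × 81.5 = 3.42×10^8 J m⁻² K⁻¹.
ω = 2π / 3.15×10^7 s = 1.99×10^-7 s⁻¹.
√((Cω)² + λ²) = √((68.1)² + 10.2²) = 68.8 W/(m²·K).
F₀ = A × √((Cω)²+λ²) = 2.80 × 68.8 = 193 W/m².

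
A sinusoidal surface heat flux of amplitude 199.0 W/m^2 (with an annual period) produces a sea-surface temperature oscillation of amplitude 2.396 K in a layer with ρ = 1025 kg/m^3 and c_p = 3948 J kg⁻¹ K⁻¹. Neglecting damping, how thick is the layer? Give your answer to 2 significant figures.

ω = 2π / 3.15×10^7 s = 1.99×10^-7 s⁻¹.
Required C = F₀ / (A ω) = 199.0 / (2.396 × 1.99×10^-7) = 4.17×10^8 J/(m²·K).
D = C / (ρ c_p) = 4.17×10^8 / (1025 × 3948) = 103 m.

100 m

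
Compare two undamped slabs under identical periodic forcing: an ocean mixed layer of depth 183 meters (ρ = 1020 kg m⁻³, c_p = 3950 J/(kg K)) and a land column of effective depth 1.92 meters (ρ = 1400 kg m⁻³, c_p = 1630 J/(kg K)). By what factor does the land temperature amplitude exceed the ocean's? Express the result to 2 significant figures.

C_ocean = 1020 × 3950 × 183 = 7.37×10^8 J/(m²·K).
C_land = 1400 × 1630 × 1.92 = 4.38×10^6 J/(m²·K).
Undamped amplitude ∝ 1/C, so A_land/A_ocean = C_ocean/C_land = 168.

170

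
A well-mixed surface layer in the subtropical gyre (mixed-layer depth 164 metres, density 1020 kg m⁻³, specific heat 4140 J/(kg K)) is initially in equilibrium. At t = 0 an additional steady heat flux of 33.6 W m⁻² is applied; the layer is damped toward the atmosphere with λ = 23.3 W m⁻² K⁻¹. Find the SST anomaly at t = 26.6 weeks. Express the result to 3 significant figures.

0.603 K

Areal heat capacity C = ρ c_p D = 1020 × 4140 × 164 = 6.93×10^8 J m⁻² K⁻¹.
τ = C / λ = 6.93×10^8 / 23.3 = 2.97×10^7 s.
Equilibrium anomaly ΔT_eq = F / λ = 33.6 / 23.3 = 1.44 K.
t = 26.6 weeks = 1.61×10^7 s, so t/τ = 0.541.
ΔT(t) = ΔT_eq (1 − e^(−t/τ)) = 1.44 × (1 − e^−0.541) = 0.603 K.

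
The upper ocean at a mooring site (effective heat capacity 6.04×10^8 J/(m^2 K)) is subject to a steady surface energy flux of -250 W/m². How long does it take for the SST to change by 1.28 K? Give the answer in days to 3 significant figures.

Areal heat capacity C = 6.04×10^8 J/(m^2 K) (given).
Time required: Δt = C ΔT / F = 6.04×10^8 × -1.28 / -250 = 3.09×10^6 s.
In days: 3.09×10^6 s / (86400 s/day) = 35.8 days.

35.8 days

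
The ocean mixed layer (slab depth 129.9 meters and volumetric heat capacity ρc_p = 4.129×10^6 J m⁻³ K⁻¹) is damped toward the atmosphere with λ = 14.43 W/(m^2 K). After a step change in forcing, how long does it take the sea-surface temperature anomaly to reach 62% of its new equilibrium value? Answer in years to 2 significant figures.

Areal heat capacity C = ρc_p × D = 4.129×10^6 × 129.9 = 5.36×10^8 J/(m²·K).
τ = C / λ = 5.36×10^8 / 14.43 = 3.72×10^7 s.
Fraction reached: 1 − e^(−t/τ) = 0.62 ⇒ t = −τ ln(1 − 0.62) = τ × 0.968.
t = 3.60×10^7 s = 1.14 years.

1.1 years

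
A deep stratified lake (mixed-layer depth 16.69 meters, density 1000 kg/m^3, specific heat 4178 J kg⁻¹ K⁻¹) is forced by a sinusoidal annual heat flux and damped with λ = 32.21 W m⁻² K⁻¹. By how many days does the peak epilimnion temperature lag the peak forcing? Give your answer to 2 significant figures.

Areal heat capacity C = ρ c_p D = 1000 × 4178 × 16.69 = 6.97×10^7 J/(m^2 K).
ω = 2π / 3.15×10^7 s = 1.99×10^-7 s⁻¹.
Phase lag φ = arctan(Cω/λ) = arctan(13.9/32.21) = 0.407 rad.
Time lag = φ / ω = 0.407 / 1.99×10^-7 = 2.04×10^6 s = 23.7 days.

24 days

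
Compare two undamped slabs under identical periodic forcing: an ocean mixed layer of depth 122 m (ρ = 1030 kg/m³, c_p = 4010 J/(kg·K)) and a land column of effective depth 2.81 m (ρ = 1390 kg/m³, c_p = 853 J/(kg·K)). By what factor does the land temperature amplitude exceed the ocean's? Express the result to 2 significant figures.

150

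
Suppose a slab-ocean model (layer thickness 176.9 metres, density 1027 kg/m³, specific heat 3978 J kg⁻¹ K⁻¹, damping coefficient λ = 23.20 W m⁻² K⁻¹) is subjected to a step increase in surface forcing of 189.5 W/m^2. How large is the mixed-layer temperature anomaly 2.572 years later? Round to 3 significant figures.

Areal heat capacity C = ρ c_p D = 1027 × 3978 × 176.9 = 7.23×10^8 J m⁻² K⁻¹.
τ = C / λ = 7.23×10^8 / 23.20 = 3.12×10^7 s.
Equilibrium anomaly ΔT_eq = F / λ = 189.5 / 23.20 = 8.17 K.
t = 2.572 years = 8.12×10^7 s, so t/τ = 2.61.
ΔT(t) = ΔT_eq (1 − e^(−t/τ)) = 8.17 × (1 − e^−2.61) = 7.56 K.

7.56 K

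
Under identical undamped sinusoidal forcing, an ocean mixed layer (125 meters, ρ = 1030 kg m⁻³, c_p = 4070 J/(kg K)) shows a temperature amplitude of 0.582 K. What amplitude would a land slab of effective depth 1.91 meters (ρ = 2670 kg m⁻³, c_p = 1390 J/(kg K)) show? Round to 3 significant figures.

43.0 K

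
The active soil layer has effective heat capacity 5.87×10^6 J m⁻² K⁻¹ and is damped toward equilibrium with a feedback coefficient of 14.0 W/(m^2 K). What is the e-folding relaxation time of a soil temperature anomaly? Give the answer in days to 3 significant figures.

4.85 days

Areal heat capacity C = 5.87×10^6 J m⁻² K⁻¹ (given).
Relaxation time τ = C / λ = 5.87×10^6 / 14.0 = 4.19×10^5 s.
In days: 4.19×10^5 s / (86400 s/day) = 4.85 days.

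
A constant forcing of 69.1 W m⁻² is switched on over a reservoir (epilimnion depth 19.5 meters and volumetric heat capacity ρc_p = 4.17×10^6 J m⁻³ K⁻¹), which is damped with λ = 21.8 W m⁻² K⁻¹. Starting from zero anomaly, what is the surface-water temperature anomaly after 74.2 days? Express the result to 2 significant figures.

Areal heat capacity C = ρc_p × D = 4.17×10^6 × 19.5 = 8.13×10^7 J m⁻² K⁻¹.
τ = C / λ = 8.13×10^7 / 21.8 = 3.73×10^6 s.
Equilibrium anomaly ΔT_eq = F / λ = 69.1 / 21.8 = 3.17 K.
t = 74.2 days = 6.41×10^6 s, so t/τ = 1.72.
ΔT(t) = ΔT_eq (1 − e^(−t/τ)) = 3.17 × (1 − e^−1.72) = 2.60 K.

2.6 K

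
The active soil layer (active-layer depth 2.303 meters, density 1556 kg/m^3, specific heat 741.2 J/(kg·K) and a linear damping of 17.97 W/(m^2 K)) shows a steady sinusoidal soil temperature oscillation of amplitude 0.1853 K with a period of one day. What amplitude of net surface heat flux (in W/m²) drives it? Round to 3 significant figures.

35.9

Areal heat capacity C = ρ c_p D = 1556 × 741.2 × 2.303 = 2.66×10^6 J m⁻² K⁻¹.
ω = 2π / 86400 s = 7.27×10^-5 s⁻¹.
√((Cω)² + λ²) = √((193)² + 17.97²) = 194 W/(m²·K).
F₀ = A × √((Cω)²+λ²) = 0.1853 × 194 = 35.9 W/m².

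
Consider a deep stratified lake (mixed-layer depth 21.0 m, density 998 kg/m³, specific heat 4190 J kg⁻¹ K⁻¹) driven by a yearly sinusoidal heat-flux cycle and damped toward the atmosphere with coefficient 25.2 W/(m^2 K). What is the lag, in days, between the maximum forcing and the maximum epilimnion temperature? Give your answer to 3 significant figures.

35.3 days

Areal heat capacity C = ρ c_p D = 998 × 4190 × 21.0 = 8.78×10^7 J m⁻² K⁻¹.
ω = 2π / 3.15×10^7 s = 1.99×10^-7 s⁻¹.
Phase lag φ = arctan(Cω/λ) = arctan(17.5/25.2) = 0.607 rad.
Time lag = φ / ω = 0.607 / 1.99×10^-7 = 3.05×10^6 s = 35.3 days.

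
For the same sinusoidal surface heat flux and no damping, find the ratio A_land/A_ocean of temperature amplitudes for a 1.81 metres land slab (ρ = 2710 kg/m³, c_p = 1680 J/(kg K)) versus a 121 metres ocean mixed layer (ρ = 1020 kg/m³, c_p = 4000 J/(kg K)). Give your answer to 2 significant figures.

60

C_ocean = 1020 × 4000 × 121 = 4.94×10^8 J/(m²·K).
C_land = 2710 × 1680 × 1.81 = 8.24×10^6 J/(m²·K).
Undamped amplitude ∝ 1/C, so A_land/A_ocean = C_ocean/C_land = 59.9.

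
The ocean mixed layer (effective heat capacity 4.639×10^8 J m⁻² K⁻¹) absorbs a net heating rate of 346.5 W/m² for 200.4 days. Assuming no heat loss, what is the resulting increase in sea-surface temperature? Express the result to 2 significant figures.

13 K

Areal heat capacity C = 4.639×10^8 J m⁻² K⁻¹ (given).
Net heat input Q = F Δt = 346.5 × (200.4 days × 86400 s/day) = 6.00×10^9 J/m².
ΔT = Q / C = 6.00×10^9 / 4.64×10^8 = 12.9 K.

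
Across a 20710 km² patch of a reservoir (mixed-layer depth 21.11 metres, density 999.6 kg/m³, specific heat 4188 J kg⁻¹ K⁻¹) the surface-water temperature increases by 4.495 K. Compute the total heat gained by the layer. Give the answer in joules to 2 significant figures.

8.2×10^18 J

Areal heat capacity C = ρ c_p D = 999.6 × 4188 × 21.11 = 8.84×10^7 J/(m²·K).
Heat per unit area: q = C ΔT = 8.84×10^7 × 4.495 = 3.97×10^8 J/m².
Total heat: Q = q × A = 3.97×10^8 × (20710 × 10⁶ m²) = 8.23×10^18 J.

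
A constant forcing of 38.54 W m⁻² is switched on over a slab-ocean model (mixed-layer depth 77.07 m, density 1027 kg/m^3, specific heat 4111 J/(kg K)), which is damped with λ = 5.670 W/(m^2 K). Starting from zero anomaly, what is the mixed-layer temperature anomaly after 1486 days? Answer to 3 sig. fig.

6.07 K

Areal heat capacity C = ρ c_p D = 1027 × 4111 × 77.07 = 3.25×10^8 J/(m²·K).
τ = C / λ = 3.25×10^8 / 5.670 = 5.74×10^7 s.
Equilibrium anomaly ΔT_eq = F / λ = 38.54 / 5.670 = 6.80 K.
t = 1486 days = 1.28×10^8 s, so t/τ = 2.24.
ΔT(t) = ΔT_eq (1 − e^(−t/τ)) = 6.80 × (1 − e^−2.24) = 6.07 K.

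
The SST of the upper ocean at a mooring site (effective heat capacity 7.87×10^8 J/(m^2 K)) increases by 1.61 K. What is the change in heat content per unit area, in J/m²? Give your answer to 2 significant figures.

Areal heat capacity C = 7.87×10^8 J/(m^2 K) (given).
ΔQ = C ΔT = 7.87×10^8 × 1.61 = 1.27×10^9 J/m².

1.3×10^9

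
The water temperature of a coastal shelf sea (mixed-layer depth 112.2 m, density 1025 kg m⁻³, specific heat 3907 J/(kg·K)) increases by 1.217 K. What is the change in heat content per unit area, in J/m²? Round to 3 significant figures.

5.47×10^8

Areal heat capacity C = ρ c_p D = 1025 × 3907 × 112.2 = 4.49×10^8 J m⁻² K⁻¹.
ΔQ = C ΔT = 4.49×10^8 × 1.217 = 5.47×10^8 J/m².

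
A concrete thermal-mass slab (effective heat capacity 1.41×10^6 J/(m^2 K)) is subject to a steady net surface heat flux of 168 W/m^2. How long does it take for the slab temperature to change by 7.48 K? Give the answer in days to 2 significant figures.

0.73 days

Areal heat capacity C = 1.41×10^6 J/(m^2 K) (given).
Time required: Δt = C ΔT / F = 1.41×10^6 × 7.48 / 168 = 62800 s.
In days: 62800 s / (86400 s/day) = 0.727 days.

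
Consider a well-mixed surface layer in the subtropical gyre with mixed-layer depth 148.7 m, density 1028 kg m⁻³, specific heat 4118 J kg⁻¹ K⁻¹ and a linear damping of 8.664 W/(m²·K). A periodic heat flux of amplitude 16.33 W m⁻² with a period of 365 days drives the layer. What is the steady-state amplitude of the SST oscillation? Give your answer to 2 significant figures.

Areal heat capacity C = ρ c_p D = 1028 × 4118 × 148.7 = 6.29×10^8 J/(m^2 K).
Angular frequency ω = 2π / T = 2π / 3.15×10^7 s = 1.99×10^-7 s⁻¹.
√((Cω)² + λ²) = √((125)² + 8.664²) = 126 W/(m²·K).
Amplitude A = F₀ / √((Cω)²+λ²) = 16.33 / 126 = 0.130 K.

0.13 K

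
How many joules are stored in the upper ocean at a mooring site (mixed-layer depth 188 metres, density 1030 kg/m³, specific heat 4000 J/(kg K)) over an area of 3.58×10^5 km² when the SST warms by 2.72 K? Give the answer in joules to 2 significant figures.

Areal heat capacity C = ρ c_p D = 1030 × 4000 × 188 = 7.75×10^8 J m⁻² K⁻¹.
Heat per unit area: q = C ΔT = 7.75×10^8 × 2.72 = 2.11×10^9 J/m².
Total heat: Q = q × A = 2.11×10^9 × (3.58×10^5 × 10⁶ m²) = 7.54×10^20 J.

7.5×10^20 J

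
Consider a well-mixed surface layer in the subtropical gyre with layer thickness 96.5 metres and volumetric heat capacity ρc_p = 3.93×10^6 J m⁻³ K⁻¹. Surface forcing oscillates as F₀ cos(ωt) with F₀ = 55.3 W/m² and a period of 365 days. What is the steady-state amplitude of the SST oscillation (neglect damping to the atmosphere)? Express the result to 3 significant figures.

0.732 K

Areal heat capacity C = ρc_p × D = 3.93×10^6 × 96.5 = 3.79×10^8 J m⁻² K⁻¹.
Angular frequency ω = 2π / T = 2π / 3.15×10^7 s = 1.99×10^-7 s⁻¹.
Cω = 3.79×10^8 × 1.99×10^-7 = 75.6 W/(m²·K).
Amplitude A = F₀ / (Cω) = 55.3 / 75.6 = 0.732 K.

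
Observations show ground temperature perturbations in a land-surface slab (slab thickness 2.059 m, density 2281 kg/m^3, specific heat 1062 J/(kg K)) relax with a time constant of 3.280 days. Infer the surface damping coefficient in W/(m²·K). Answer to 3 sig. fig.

Areal heat capacity C = ρ c_p D = 2281 × 1062 × 2.059 = 4.99×10^6 J m⁻² K⁻¹.
τ = 3.280 days = 2.83×10^5 s.
λ = C / τ = 4.99×10^6 / 2.83×10^5 = 17.6 W/(m²·K).

17.6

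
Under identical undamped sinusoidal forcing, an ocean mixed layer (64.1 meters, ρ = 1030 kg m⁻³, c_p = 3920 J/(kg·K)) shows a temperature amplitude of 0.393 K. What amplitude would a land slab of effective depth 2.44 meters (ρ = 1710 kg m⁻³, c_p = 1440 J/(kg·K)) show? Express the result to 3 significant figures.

C_ocean = 2.59×10^8 J/(m²·K); C_land = 6.01×10^6 J/(m²·K).
A ∝ 1/C ⇒ A_land = A_ocean × C_ocean/C_land = 0.393 × 43.1 = 16.9 K.

16.9 K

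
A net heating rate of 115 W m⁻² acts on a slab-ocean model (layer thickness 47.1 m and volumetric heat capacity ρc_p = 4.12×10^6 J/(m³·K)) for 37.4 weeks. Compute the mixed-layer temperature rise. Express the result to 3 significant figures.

Areal heat capacity C = ρc_p × D = 4.12×10^6 × 47.1 = 1.94×10^8 J/(m^2 K).
Net heat input Q = F Δt = 115 × (37.4 weeks × 6.048×10^5 s/week) = 2.60×10^9 J/m².
ΔT = Q / C = 2.60×10^9 / 1.94×10^8 = 13.4 K.

13.4 K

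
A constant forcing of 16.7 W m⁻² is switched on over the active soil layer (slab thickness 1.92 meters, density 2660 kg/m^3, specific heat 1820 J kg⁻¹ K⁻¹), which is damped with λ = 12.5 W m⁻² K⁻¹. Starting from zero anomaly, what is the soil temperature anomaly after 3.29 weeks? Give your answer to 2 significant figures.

1.2 K

Areal heat capacity C = ρ c_p D = 2660 × 1820 × 1.92 = 9.30×10^6 J/(m^2 K).
τ = C / λ = 9.30×10^6 / 12.5 = 7.44×10^5 s.
Equilibrium anomaly ΔT_eq = F / λ = 16.7 / 12.5 = 1.34 K.
t = 3.29 weeks = 1.99×10^6 s, so t/τ = 2.68.
ΔT(t) = ΔT_eq (1 − e^(−t/τ)) = 1.34 × (1 − e^−2.68) = 1.24 K.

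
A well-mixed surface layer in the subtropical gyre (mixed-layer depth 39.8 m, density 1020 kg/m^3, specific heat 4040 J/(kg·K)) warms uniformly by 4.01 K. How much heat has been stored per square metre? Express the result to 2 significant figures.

Areal heat capacity C = ρ c_p D = 1020 × 4040 × 39.8 = 1.64×10^8 J m⁻² K⁻¹.
ΔQ = C ΔT = 1.64×10^8 × 4.01 = 6.58×10^8 J/m².

6.6×10^8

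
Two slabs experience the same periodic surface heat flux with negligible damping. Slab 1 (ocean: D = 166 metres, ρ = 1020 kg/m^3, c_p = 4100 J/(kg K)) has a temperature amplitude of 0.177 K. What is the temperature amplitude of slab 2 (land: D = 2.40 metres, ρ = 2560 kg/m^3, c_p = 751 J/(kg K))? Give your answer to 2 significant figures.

27 K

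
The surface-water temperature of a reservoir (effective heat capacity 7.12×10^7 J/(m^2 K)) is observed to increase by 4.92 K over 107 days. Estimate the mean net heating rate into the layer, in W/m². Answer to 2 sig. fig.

38

Areal heat capacity C = 7.12×10^7 J/(m^2 K) (given).
Required heat per unit area: Q = C ΔT = 7.12×10^7 × 4.92 = 3.50×10^8 J/m².
Flux F = Q / Δt = 3.50×10^8 / 9.24×10^6 s = 37.9 W/m².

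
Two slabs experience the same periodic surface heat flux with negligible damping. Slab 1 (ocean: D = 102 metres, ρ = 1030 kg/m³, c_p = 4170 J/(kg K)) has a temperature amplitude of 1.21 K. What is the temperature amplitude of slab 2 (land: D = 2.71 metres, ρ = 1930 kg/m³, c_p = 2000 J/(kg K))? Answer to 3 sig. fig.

50.7 K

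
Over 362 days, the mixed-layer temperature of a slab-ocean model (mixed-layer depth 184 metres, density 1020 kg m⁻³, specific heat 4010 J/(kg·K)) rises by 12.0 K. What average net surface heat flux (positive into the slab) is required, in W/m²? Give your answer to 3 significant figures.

289

Areal heat capacity C = ρ c_p D = 1020 × 4010 × 184 = 7.53×10^8 J/(m^2 K).
Required heat per unit area: Q = C ΔT = 7.53×10^8 × 12.0 = 9.03×10^9 J/m².
Flux F = Q / Δt = 9.03×10^9 / 3.13×10^7 s = 289 W/m².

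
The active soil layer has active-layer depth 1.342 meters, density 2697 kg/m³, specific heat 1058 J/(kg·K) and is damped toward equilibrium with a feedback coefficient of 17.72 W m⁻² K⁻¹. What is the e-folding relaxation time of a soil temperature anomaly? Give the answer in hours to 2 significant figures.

Areal heat capacity C = ρ c_p D = 2697 × 1058 × 1.342 = 3.83×10^6 J/(m²·K).
Relaxation time τ = C / λ = 3.83×10^6 / 17.72 = 2.16×10^5 s.
In hours: 2.16×10^5 s / (3600 s/hour) = 60.0 hours.

60 hours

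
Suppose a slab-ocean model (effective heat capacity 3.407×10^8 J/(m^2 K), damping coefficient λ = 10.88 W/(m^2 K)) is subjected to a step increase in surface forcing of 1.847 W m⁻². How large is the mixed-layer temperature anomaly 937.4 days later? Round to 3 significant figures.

Areal heat capacity C = 3.407×10^8 J/(m^2 K) (given).
τ = C / λ = 3.41×10^8 / 10.88 = 3.13×10^7 s.
Equilibrium anomaly ΔT_eq = F / λ = 1.847 / 10.88 = 0.170 K.
t = 937.4 days = 8.10×10^7 s, so t/τ = 2.59.
ΔT(t) = ΔT_eq (1 − e^(−t/τ)) = 0.170 × (1 − e^−2.59) = 0.157 K.

0.157 K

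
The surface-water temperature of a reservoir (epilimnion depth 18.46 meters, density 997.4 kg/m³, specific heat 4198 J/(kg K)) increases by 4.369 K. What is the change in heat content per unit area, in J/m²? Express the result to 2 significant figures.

3.4×10^8

Areal heat capacity C = ρ c_p D = 997.4 × 4198 × 18.46 = 7.73×10^7 J m⁻² K⁻¹.
ΔQ = C ΔT = 7.73×10^7 × 4.369 = 3.38×10^8 J/m².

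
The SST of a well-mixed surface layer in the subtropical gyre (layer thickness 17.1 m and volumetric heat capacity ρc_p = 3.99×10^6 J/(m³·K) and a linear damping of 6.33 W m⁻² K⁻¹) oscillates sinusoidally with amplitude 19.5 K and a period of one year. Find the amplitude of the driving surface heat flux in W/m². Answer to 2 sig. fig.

Areal heat capacity C = ρc_p × D = 3.99×10^6 × 17.1 = 6.82×10^7 J m⁻² K⁻¹.
ω = 2π / 3.15×10^7 s = 1.99×10^-7 s⁻¹.
√((Cω)² + λ²) = √((13.6)² + 6.33²) = 15.0 W/(m²·K).
F₀ = A × √((Cω)²+λ²) = 19.5 × 15.0 = 292 W/m².

290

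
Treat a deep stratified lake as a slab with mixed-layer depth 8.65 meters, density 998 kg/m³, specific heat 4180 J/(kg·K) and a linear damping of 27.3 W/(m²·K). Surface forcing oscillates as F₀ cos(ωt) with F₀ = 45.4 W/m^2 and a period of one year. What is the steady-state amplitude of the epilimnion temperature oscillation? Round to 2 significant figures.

Areal heat capacity C = ρ c_p D = 998 × 4180 × 8.65 = 3.61×10^7 J/(m^2 K).
Angular frequency ω = 2π / T = 2π / 3.15×10^7 s = 1.99×10^-7 s⁻¹.
√((Cω)² + λ²) = √((7.19)² + 27.3²) = 28.2 W/(m²·K).
Amplitude A = F₀ / √((Cω)²+λ²) = 45.4 / 28.2 = 1.61 K.

1.6 K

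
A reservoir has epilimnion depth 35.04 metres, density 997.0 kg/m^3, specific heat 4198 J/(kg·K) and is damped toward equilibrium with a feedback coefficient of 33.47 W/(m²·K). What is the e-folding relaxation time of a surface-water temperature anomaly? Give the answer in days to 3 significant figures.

50.7 days

Areal heat capacity C = ρ c_p D = 997.0 × 4198 × 35.04 = 1.47×10^8 J/(m^2 K).
Relaxation time τ = C / λ = 1.47×10^8 / 33.47 = 4.38×10^6 s.
In days: 4.38×10^6 s / (86400 s/day) = 50.7 days.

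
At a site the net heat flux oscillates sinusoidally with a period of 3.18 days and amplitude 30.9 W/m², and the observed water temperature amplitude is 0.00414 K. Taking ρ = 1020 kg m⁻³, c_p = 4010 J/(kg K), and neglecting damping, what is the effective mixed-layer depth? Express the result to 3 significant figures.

79.8 m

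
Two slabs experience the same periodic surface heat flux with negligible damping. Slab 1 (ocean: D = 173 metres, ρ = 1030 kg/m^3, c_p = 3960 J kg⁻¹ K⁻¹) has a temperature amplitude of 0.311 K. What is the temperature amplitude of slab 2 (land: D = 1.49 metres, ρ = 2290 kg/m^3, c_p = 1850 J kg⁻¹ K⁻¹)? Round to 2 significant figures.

35 K

C_ocean = 7.06×10^8 J/(m²·K); C_land = 6.31×10^6 J/(m²·K).
A ∝ 1/C ⇒ A_land = A_ocean × C_ocean/C_land = 0.311 × 112 = 34.8 K.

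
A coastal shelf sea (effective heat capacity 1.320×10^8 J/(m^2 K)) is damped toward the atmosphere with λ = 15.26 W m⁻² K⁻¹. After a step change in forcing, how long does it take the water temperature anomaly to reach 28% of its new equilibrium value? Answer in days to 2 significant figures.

33 days

Areal heat capacity C = 1.320×10^8 J/(m^2 K) (given).
τ = C / λ = 1.32×10^8 / 15.26 = 8.65×10^6 s.
Fraction reached: 1 − e^(−t/τ) = 0.28 ⇒ t = −τ ln(1 − 0.28) = τ × 0.329.
t = 2.84×10^6 s = 32.9 days.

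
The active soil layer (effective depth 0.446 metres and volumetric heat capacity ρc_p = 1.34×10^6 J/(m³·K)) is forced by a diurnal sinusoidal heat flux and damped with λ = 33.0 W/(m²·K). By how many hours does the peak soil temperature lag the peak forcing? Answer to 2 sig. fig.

Areal heat capacity C = ρc_p × D = 1.34×10^6 × 0.446 = 5.98×10^5 J m⁻² K⁻¹.
ω = 2π / 86400 s = 7.27×10^-5 s⁻¹.
Phase lag φ = arctan(Cω/λ) = arctan(43.5/33.0) = 0.921 rad.
Time lag = φ / ω = 0.921 / 7.27×10^-5 = 12700 s = 3.52 hours.

3.5 hours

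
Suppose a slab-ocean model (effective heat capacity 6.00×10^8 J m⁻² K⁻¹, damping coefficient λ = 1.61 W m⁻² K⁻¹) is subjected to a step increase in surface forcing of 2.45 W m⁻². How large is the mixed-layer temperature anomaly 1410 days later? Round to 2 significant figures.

Areal heat capacity C = 6.00×10^8 J m⁻² K⁻¹ (given).
τ = C / λ = 6.00×10^8 / 1.61 = 3.73×10^8 s.
Equilibrium anomaly ΔT_eq = F / λ = 2.45 / 1.61 = 1.52 K.
t = 1410 days = 1.22×10^8 s, so t/τ = 0.327.
ΔT(t) = ΔT_eq (1 − e^(−t/τ)) = 1.52 × (1 − e^−0.327) = 0.424 K.

0.42 K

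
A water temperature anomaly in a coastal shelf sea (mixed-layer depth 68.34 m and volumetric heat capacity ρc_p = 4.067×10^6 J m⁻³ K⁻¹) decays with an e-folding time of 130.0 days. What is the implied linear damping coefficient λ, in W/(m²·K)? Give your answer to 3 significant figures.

Areal heat capacity C = ρc_p × D = 4.067×10^6 × 68.34 = 2.78×10^8 J/(m^2 K).
τ = 130.0 days = 1.12×10^7 s.
λ = C / τ = 2.78×10^8 / 1.12×10^7 = 24.7 W/(m²·K).

24.7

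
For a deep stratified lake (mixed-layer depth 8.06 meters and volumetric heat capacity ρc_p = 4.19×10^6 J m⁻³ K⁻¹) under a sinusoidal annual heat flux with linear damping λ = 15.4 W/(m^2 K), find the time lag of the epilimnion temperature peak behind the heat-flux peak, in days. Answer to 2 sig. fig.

24 days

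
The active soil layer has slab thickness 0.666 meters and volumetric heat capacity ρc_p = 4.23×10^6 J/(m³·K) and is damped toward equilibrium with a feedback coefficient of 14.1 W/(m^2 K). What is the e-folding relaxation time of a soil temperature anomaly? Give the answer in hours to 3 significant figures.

55.5 hours

Areal heat capacity C = ρc_p × D = 4.23×10^6 × 0.666 = 2.82×10^6 J/(m²·K).
Relaxation time τ = C / λ = 2.82×10^6 / 14.1 = 2.00×10^5 s.
In hours: 2.00×10^5 s / (3600 s/hour) = 55.5 hours.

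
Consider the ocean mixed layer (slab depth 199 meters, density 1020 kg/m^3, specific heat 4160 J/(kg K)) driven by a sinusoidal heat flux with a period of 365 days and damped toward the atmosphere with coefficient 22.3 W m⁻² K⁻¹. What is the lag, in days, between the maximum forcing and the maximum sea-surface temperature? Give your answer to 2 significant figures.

Areal heat capacity C = ρ c_p D = 1020 × 4160 × 199 = 8.44×10^8 J/(m²·K).
ω = 2π / 3.15×10^7 s = 1.99×10^-7 s⁻¹.
Phase lag φ = arctan(Cω/λ) = arctan(168/22.3) = 1.44 rad.
Time lag = φ / ω = 1.44 / 1.99×10^-7 = 7.22×10^6 s = 83.6 days.

84 days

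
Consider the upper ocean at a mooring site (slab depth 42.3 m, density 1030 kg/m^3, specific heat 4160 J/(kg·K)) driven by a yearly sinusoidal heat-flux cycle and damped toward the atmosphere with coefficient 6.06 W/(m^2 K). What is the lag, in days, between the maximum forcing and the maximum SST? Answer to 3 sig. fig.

81.6 days

Areal heat capacity C = ρ c_p D = 1030 × 4160 × 42.3 = 1.81×10^8 J/(m²·K).
ω = 2π / 3.15×10^7 s = 1.99×10^-7 s⁻¹.
Phase lag φ = arctan(Cω/λ) = arctan(36.1/6.06) = 1.40 rad.
Time lag = φ / ω = 1.40 / 1.99×10^-7 = 7.05×10^6 s = 81.6 days.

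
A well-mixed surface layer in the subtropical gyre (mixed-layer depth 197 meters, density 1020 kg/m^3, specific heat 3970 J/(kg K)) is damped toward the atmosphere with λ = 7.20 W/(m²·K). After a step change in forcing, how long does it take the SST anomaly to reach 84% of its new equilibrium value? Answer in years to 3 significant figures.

Areal heat capacity C = ρ c_p D = 1020 × 3970 × 197 = 7.98×10^8 J m⁻² K⁻¹.
τ = C / λ = 7.98×10^8 / 7.20 = 1.11×10^8 s.
Fraction reached: 1 − e^(−t/τ) = 0.84 ⇒ t = −τ ln(1 − 0.84) = τ × 1.83.
t = 2.03×10^8 s = 6.43 years.

6.43 years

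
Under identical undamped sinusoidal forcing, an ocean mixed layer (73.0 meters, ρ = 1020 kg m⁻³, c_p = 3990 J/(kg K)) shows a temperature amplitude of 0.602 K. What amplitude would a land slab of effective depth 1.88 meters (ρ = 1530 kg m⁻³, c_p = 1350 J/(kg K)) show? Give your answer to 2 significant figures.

46 K

C_ocean = 2.97×10^8 J/(m²·K); C_land = 3.88×10^6 J/(m²·K).
A ∝ 1/C ⇒ A_land = A_ocean × C_ocean/C_land = 0.602 × 76.5 = 46.1 K.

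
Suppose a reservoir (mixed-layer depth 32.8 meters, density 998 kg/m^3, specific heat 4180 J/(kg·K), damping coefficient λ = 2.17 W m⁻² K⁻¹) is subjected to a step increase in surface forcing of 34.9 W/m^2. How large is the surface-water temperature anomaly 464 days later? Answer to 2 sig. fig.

Areal heat capacity C = ρ c_p D = 998 × 4180 × 32.8 = 1.37×10^8 J m⁻² K⁻¹.
τ = C / λ = 1.37×10^8 / 2.17 = 6.31×10^7 s.
Equilibrium anomaly ΔT_eq = F / λ = 34.9 / 2.17 = 16.1 K.
t = 464 days = 4.01×10^7 s, so t/τ = 0.636.
ΔT(t) = ΔT_eq (1 − e^(−t/τ)) = 16.1 × (1 − e^−0.636) = 7.57 K.

7.6 K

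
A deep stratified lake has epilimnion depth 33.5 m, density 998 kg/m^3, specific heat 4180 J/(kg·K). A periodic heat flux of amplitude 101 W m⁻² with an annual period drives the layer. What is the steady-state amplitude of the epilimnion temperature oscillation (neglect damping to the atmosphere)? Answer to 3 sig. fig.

Areal heat capacity C = ρ c_p D = 998 × 4180 × 33.5 = 1.40×10^8 J/(m²·K).
Angular frequency ω = 2π / T = 2π / 3.15×10^7 s = 1.99×10^-7 s⁻¹.
Cω = 1.40×10^8 × 1.99×10^-7 = 27.8 W/(m²·K).
Amplitude A = F₀ / (Cω) = 101 / 27.8 = 3.63 K.

3.63 K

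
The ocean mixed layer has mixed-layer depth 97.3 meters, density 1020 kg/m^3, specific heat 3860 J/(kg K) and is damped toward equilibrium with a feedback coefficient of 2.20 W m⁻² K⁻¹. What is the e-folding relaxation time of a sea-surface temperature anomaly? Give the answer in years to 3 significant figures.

Areal heat capacity C = ρ c_p D = 1020 × 3860 × 97.3 = 3.83×10^8 J m⁻² K⁻¹.
Relaxation time τ = C / λ = 3.83×10^8 / 2.20 = 1.74×10^8 s.
In years: 1.74×10^8 s / (3.156×10^7 s/year) = 5.52 years.

5.52 years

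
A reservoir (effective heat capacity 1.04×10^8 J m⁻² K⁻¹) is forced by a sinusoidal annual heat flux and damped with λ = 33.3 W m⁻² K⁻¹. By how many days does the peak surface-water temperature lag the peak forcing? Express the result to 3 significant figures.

Areal heat capacity C = 1.04×10^8 J m⁻² K⁻¹ (given).
ω = 2π / 3.15×10^7 s = 1.99×10^-7 s⁻¹.
Phase lag φ = arctan(Cω/λ) = arctan(20.7/33.3) = 0.557 rad.
Time lag = φ / ω = 0.557 / 1.99×10^-7 = 2.79×10^6 s = 32.3 days.

32.3 days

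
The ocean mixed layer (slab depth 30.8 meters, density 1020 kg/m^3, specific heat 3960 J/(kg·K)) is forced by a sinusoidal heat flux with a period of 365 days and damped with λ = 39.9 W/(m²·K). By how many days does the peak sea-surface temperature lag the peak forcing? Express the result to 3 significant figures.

Areal heat capacity C = ρ c_p D = 1020 × 3960 × 30.8 = 1.24×10^8 J/(m²·K).
ω = 2π / 3.15×10^7 s = 1.99×10^-7 s⁻¹.
Phase lag φ = arctan(Cω/λ) = arctan(24.8/39.9) = 0.556 rad.
Time lag = φ / ω = 0.556 / 1.99×10^-7 = 2.79×10^6 s = 32.3 days.

32.3 days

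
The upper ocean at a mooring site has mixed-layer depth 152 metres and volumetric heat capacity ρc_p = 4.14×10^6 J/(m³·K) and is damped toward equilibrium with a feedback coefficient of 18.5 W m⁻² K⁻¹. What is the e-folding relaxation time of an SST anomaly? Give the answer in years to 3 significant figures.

1.08 years

Areal heat capacity C = ρc_p × D = 4.14×10^6 × 152 = 6.29×10^8 J m⁻² K⁻¹.
Relaxation time τ = C / λ = 6.29×10^8 / 18.5 = 3.40×10^7 s.
In years: 3.40×10^7 s / (3.156×10^7 s/year) = 1.08 years.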